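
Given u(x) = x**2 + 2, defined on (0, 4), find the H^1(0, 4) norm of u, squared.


||u||_{H^1}^2 = 5872/15

The H^1 norm (squared) on an interval (0, L) is
  ||u||_{H^1}^2 = ∫_0^L u(x)^2 dx + ∫_0^L u'(x)^2 dx.
Compute u'(x) = 2*x.
Then u(x)^2 = x**4 + 4*x**2 + 4 and u'(x)^2 = 4*x**2.
Integrate each monomial from 0 to 4 using ∫_0^4 c·x^n dx = c·4^(n+1)/(n+1):
  ∫_0^4 u(x)^2 dx = ∫_0^4 (x^4 + 4*x^2 + 4) dx. Term by term:
    ∫_0^4 x^4 dx = 1024/5;  ∫_0^4 4*x^2 dx = 256/3;  ∫_0^4 4 dx = 16.
  Sum: 1024/5 + 256/3 + 16 = 4592/15.
  ∫_0^4 u'(x)^2 dx = ∫_0^4 (4*x^2) dx. Term by term:
    ∫_0^4 4*x^2 dx = 256/3.
Adding: ||u||_{H^1}^2 = 4592/15 + 256/3 = 5872/15.


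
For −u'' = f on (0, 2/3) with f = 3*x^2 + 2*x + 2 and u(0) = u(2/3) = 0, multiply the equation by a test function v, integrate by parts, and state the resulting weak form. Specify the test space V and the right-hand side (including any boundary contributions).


V = H^1_0(0, 2/3) (so v(0) = v(2/3) = 0); weak form: ∫_0^2/3 u'v' dx = ∫_0^2/3 (3*x^2 + 2*x + 2) v dx for all v ∈ V.

Multiply both sides by a test function v and integrate from 0 to 2/3:
  ∫_0^2/3 −u''(x) v(x) dx = ∫_0^2/3 f(x) v(x) dx.
Integrate the LHS by parts once:
  ∫_0^2/3 −u'' v dx = −[u'(x) v(x)]_0^2/3 + ∫_0^2/3 u'(x) v'(x) dx.
Thus ∫_0^2/3 u'(x) v'(x) dx = ∫_0^2/3 f(x) v(x) dx + [u'(x) v(x)]_0^2/3.
Choose V so that boundary terms are either known or forced to vanish.
u is Dirichlet: u(0) = u(2/3) = 0. Let V = H^1_0(0, 2/3); then v(0) = v(2/3) = 0, and [u' v]_0^2/3 = 0.
Weak formulation: find u (satisfying any essential BC) such that ∫_0^2/3 u'(x) v'(x) dx = ∫_0^2/3 f v dx for all v ∈ V.
Substituting f(x) = 3*x^2 + 2*x + 2, the right-hand side is ∫_0^2/3 (3*x^2 + 2*x + 2) v dx.


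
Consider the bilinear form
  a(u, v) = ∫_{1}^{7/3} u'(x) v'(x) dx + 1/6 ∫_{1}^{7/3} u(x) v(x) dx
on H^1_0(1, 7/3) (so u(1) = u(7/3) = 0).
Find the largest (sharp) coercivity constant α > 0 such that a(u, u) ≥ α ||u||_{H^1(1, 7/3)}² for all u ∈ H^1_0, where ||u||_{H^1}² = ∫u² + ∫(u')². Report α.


α = (8 + 27*π^2)/(3*(16 + 9*π^2))

Coercivity of a(·,·) on H^1_0(1, 7/3) means a(u, u) ≥ α ||u||_{H^1}² for every u ∈ H^1_0.
The interval has length L = 4/3, and Poincaré/coercivity depend only on L. Here a(u, u) = ∫(u')² + (1/6)·∫u².
Here 0 < c = 1/6 < 1. The condition a(u,u) ≥ α||u||_{H^1}² reads (1−α)∫(u')² ≥ (α−c)∫u². Any admissible α is ≤ 1 (rapidly oscillating u have ∫u²/∫(u')² → 0), and α = 1 would force 0 ≥ (1−c)∫u², impossible since c < 1; so 1−α > 0. By the sharp Poincaré inequality on H^1_0 of an interval of length L, ∫(u')² ≥ (π/L)²∫u² with equality for the first sine mode sin(π(x−x₀)/L) (x₀ the left endpoint), so the inequality holds for all u iff (1−α)(π/L)² ≥ α − c, i.e. α ≤ ((π/L)² + c)/((π/L)² + 1) = (1 + c(L/π)²)/(1 + (L/π)²). With (π/L)² = 9*π^2/16 and c = 1/6, the largest admissible constant is α = ((π/L)² + c)/((π/L)² + 1).
Simplifying, α = (8 + 27*π^2)/(3*(16 + 9*π^2)).


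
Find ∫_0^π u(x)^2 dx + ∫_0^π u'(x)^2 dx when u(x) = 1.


||u||_{H^1(0,π)}^2 = π

u'(x) = 0.
Expand u² and (u')² and integrate term by term on (0, π), using: for integers n ≥ 1, ∫_0^π sin²(nx) dx = ∫_0^π cos²(nx) dx = π/2; for n ≠ n', ∫_0^π sin(nx)sin(n'x) dx = ∫_0^π cos(nx)cos(n'x) dx = 0; and by product-to-sum, ∫_0^π sin(nx)cos(n'x) dx = ½∫_0^π [sin((n+n')x) + sin((n−n')x)] dx, which is 0 when n+n' is even and 2n/(n²−n'²) when n+n' is odd (it need not vanish on (0, π)). For the constant mode: ∫_0^π 1 dx = π, ∫_0^π cos(nx) dx = 0, ∫_0^π sin(nx) dx = (1−(−1)^n)/n.
  u² squared terms: (1)²·∫1 dx = 1·π = π.
  So ∫_0^π u² dx = π.
  u' ≡ 0, so ∫_0^π (u')² dx = 0.
||u||_{H^1}^2 = (π) + (0) = π.


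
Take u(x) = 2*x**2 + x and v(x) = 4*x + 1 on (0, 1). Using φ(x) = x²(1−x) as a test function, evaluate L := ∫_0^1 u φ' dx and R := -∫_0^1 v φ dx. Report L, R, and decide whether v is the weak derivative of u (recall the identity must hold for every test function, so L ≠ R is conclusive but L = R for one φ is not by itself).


LHS = -17/60, RHS = -17/60. Yes, v = u' weakly.

u(x) = 2*x**2 + x, classical derivative u'(x) = 4*x + 1.
φ(x) = x²(1−x), so φ'(x) = x*(2 - 3*x).
Note φ(0) = φ(1) = 0, so the boundary term u·φ vanishes.
LHS = ∫_0^1 u(x) φ'(x) dx = ∫_0^1 (-6*x^4 + x^3 + 2*x^2) dx. Term by term:
  ∫_0^1 -6*x^4 dx = -6/5;  ∫_0^1 x^3 dx = 1/4;  ∫_0^1 2*x^2 dx = 2/3.
Sum: -6/5 + 1/4 + 2/3 = -17/60.
So LHS = -17/60.
∫_0^1 v(x) φ(x) dx = ∫_0^1 (-4*x^4 + 3*x^3 + x^2) dx. Term by term:
  ∫_0^1 -4*x^4 dx = -4/5;  ∫_0^1 3*x^3 dx = 3/4;  ∫_0^1 x^2 dx = 1/3.
Sum: -4/5 + 3/4 + 1/3 = 17/60.
So RHS = -∫_0^1 v(x) φ(x) dx = -17/60.
LHS = RHS, so the identity holds for this test φ.
Moreover u is smooth here and v(x) = u'(x) = 4*x + 1 pointwise, so the identity holds for every test function. Hence v is the weak derivative of u.


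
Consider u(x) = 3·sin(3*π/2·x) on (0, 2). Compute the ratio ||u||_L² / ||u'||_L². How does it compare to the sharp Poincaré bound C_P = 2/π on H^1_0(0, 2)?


||u||_L² / ||u'||_L² = 2/(3*π) < C_P = 2/π.

u(x) = 3·sin(3*π/2·x), so u'(x) = 9*π*cos(3*π*x/2)/2.
Writing u(x) = A·sin(kπx/L) with A = 3 and k = 3, use ∫_0^L sin²(kπx/L) dx = L/2 and ∫_0^L cos²(kπx/L) dx = L/2.
u² = 9·sin²(3*π/2·x) and (u')² = 81*π^2/4·cos²(3*π/2·x), and each of sin², cos² integrates to L/2 = 1 over (0, 2).
∫_0^2 u² dx = 9, so ||u||_L² = 3.
∫_0^2 (u')² dx = 81*π^2/4, so ||u'||_L² = 9*π/2.
Ratio ||u||_L² / ||u'||_L² = 2/(3*π).
Sharp Poincaré constant on H^1_0(0, 2) is C_P = L/π = 2/π, achieved by sin(π/2·x).
This is the k = 3 harmonic; the ratio L/(kπ) is strictly less than C_P = L/π, consistent with the sharp inequality ||u||_L² ≤ C_P ||u'||_L².


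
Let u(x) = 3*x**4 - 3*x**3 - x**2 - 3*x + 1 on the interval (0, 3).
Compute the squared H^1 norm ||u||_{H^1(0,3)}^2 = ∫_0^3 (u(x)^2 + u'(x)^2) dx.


||u||_{H^1}^2 = 517551/20

The H^1 norm (squared) on an interval (0, L) is
  ||u||_{H^1}^2 = ∫_0^L u(x)^2 dx + ∫_0^L u'(x)^2 dx.
Compute u'(x) = 12*x**3 - 9*x**2 - 2*x - 3.
Then u(x)^2 = 9*x**8 - 18*x**7 + 3*x**6 - 12*x**5 + 25*x**4 + 7*x**2 - 6*x + 1 and u'(x)^2 = 144*x**6 - 216*x**5 + 33*x**4 - 36*x**3 + 58*x**2 + 12*x + 9.
Integrate each monomial from 0 to 3 using ∫_0^3 c·x^n dx = c·3^(n+1)/(n+1):
  ∫_0^3 u(x)^2 dx = ∫_0^3 (9*x^8 - 18*x^7 + 3*x^6 - 12*x^5 + 25*x^4 + 7*x^2 - 6*x + 1) dx. Term by term:
    ∫_0^3 9*x^8 dx = 19683;  ∫_0^3 -18*x^7 dx = -59049/4;  ∫_0^3 3*x^6 dx = 6561/7;
    ∫_0^3 -12*x^5 dx = -1458;  ∫_0^3 25*x^4 dx = 1215;  ∫_0^3 7*x^2 dx = 63;
    ∫_0^3 -6*x dx = -27;  ∫_0^3 1 dx = 3.
  Sum: 19683 − 59049/4 + 6561/7 − 1458 + 1215 + 63 − 27 + 3 = 158313/28.
  ∫_0^3 u'(x)^2 dx = ∫_0^3 (144*x^6 - 216*x^5 + 33*x^4 - 36*x^3 + 58*x^2 + 12*x + 9) dx. Term by term:
    ∫_0^3 144*x^6 dx = 314928/7;  ∫_0^3 -216*x^5 dx = -26244;  ∫_0^3 33*x^4 dx = 8019/5;
    ∫_0^3 -36*x^3 dx = -729;  ∫_0^3 58*x^2 dx = 522;  ∫_0^3 12*x dx = 54;
    ∫_0^3 9 dx = 27.
  Sum: 314928/7 − 26244 + 8019/5 − 729 + 522 + 54 + 27 = 707823/35.
Adding: ||u||_{H^1}^2 = 158313/28 + 707823/35 = 517551/20.


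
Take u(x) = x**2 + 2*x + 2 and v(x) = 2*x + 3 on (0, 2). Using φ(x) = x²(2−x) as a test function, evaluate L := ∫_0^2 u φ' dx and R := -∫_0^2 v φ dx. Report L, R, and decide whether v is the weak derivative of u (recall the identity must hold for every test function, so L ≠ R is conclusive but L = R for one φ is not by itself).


LHS = -88/15, RHS = -36/5. No, v is not the weak derivative of u.

u(x) = x**2 + 2*x + 2, classical derivative u'(x) = 2*x + 2.
φ(x) = x²(2−x), so φ'(x) = x*(4 - 3*x).
Note φ(0) = φ(2) = 0, so the boundary term u·φ vanishes.
LHS = ∫_0^2 u(x) φ'(x) dx = ∫_0^2 (-3*x^4 - 2*x^3 + 2*x^2 + 8*x) dx. Term by term:
  ∫_0^2 -3*x^4 dx = -96/5;  ∫_0^2 -2*x^3 dx = -8;  ∫_0^2 2*x^2 dx = 16/3;
  ∫_0^2 8*x dx = 16.
Sum: -96/5 − 8 + 16/3 + 16 = -88/15.
So LHS = -88/15.
∫_0^2 v(x) φ(x) dx = ∫_0^2 (-2*x^4 + x^3 + 6*x^2) dx. Term by term:
  ∫_0^2 -2*x^4 dx = -64/5;  ∫_0^2 x^3 dx = 4;  ∫_0^2 6*x^2 dx = 16.
Sum: -64/5 + 4 + 16 = 36/5.
So RHS = -∫_0^2 v(x) φ(x) dx = -36/5.
LHS − RHS = 4/3 ≠ 0, so the identity fails.
(For a valid weak derivative the identity must hold for EVERY test function, in particular this one. The failure shows v is NOT the weak derivative of u.)
Correct weak derivative would be u'(x) = 2*x + 2.


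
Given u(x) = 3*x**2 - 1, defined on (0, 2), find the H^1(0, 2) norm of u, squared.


||u||_{H^1}^2 = 698/5

The H^1 norm (squared) on an interval (0, L) is
  ||u||_{H^1}^2 = ∫_0^L u(x)^2 dx + ∫_0^L u'(x)^2 dx.
Compute u'(x) = 6*x.
Then u(x)^2 = 9*x**4 - 6*x**2 + 1 and u'(x)^2 = 36*x**2.
Integrate each monomial from 0 to 2 using ∫_0^2 c·x^n dx = c·2^(n+1)/(n+1):
  ∫_0^2 u(x)^2 dx = ∫_0^2 (9*x^4 - 6*x^2 + 1) dx. Term by term:
    ∫_0^2 9*x^4 dx = 288/5;  ∫_0^2 -6*x^2 dx = -16;  ∫_0^2 1 dx = 2.
  Sum: 288/5 − 16 + 2 = 218/5.
  ∫_0^2 u'(x)^2 dx = ∫_0^2 (36*x^2) dx. Term by term:
    ∫_0^2 36*x^2 dx = 96.
Adding: ||u||_{H^1}^2 = 218/5 + 96 = 698/5.


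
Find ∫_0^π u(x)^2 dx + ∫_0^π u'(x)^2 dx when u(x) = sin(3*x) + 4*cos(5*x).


||u||_{H^1(0,π)}^2 = 213*π

u'(x) = -20*sin(5*x) + 3*cos(3*x).
Expand u² and (u')² and integrate term by term on (0, π), using: for integers n ≥ 1, ∫_0^π sin²(nx) dx = ∫_0^π cos²(nx) dx = π/2; for n ≠ n', ∫_0^π sin(nx)sin(n'x) dx = ∫_0^π cos(nx)cos(n'x) dx = 0; and by product-to-sum, ∫_0^π sin(nx)cos(n'x) dx = ½∫_0^π [sin((n+n')x) + sin((n−n')x)] dx, which is 0 when n+n' is even and 2n/(n²−n'²) when n+n' is odd (it need not vanish on (0, π)).
  u² squared terms: (4)²·∫cos(5x)² dx = 16·π/2 = 8*π;  (1)²·∫sin(3x)² dx = 1·π/2 = π/2.
  u² cross terms: 2·(4)·(1)·∫cos(5x)·sin(3x) dx = 8·(0) = 0.
  So ∫_0^π u² dx = 8*π + π/2 + 0 = 17*π/2.
  (u')² squared terms: (-20)²·∫sin(5x)² dx = 400·π/2 = 200*π;  (3)²·∫cos(3x)² dx = 9·π/2 = 9*π/2.
  (u')² cross terms: 2·(-20)·(3)·∫sin(5x)·cos(3x) dx = -120·(0) = 0.
  So ∫_0^π (u')² dx = 200*π + 9*π/2 + 0 = 409*π/2.
||u||_{H^1}^2 = (17*π/2) + (409*π/2) = 213*π.


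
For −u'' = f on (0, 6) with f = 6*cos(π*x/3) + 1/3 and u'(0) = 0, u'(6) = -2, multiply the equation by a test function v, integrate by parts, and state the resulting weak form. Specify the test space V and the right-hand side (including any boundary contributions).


V = H^1(0, 6) (v unrestricted at boundary; u is determined up to an additive constant); weak form: ∫_0^6 u'v' dx = ∫_0^6 (6*cos(π*x/3) + 1/3) v dx − 2·v(6) for all v ∈ V.

Multiply both sides by a test function v and integrate from 0 to 6:
  ∫_0^6 −u''(x) v(x) dx = ∫_0^6 f(x) v(x) dx.
Integrate the LHS by parts once:
  ∫_0^6 −u'' v dx = −[u'(x) v(x)]_0^6 + ∫_0^6 u'(x) v'(x) dx.
Thus ∫_0^6 u'(x) v'(x) dx = ∫_0^6 f(x) v(x) dx + [u'(x) v(x)]_0^6.
Choose V so that boundary terms are either known or forced to vanish.
u has inhomogeneous Neumann u'(0) = 0, u'(6) = -2. [u' v]_0^6 = (-2)·v(6) − (0)·v(0) = − 2·v(6). Take V = H^1(0, 6); boundary term becomes part of RHS.
Weak formulation: find u (satisfying any essential BC) such that ∫_0^6 u'(x) v'(x) dx = ∫_0^6 f v dx − 2·v(6) for all v ∈ V (Neumann data are natural BCs: they enter the RHS as boundary terms).
Substituting f(x) = 6*cos(π*x/3) + 1/3, the right-hand side is ∫_0^6 (6*cos(π*x/3) + 1/3) v dx − 2·v(6).
Compatibility check (pure Neumann): taking v ≡ 1 ∈ V gives 0 = ∫_0^6 f dx + (-2) − (0), i.e. ∫_0^6 f dx must equal u'(0) − u'(6) = 2. Indeed ∫_0^6 (6*cos(π*x/3) + 1/3) dx = 2, so the data are compatible. The solution is then unique only up to an additive constant (fix it e.g. by requiring ∫_0^6 u dx = 0).


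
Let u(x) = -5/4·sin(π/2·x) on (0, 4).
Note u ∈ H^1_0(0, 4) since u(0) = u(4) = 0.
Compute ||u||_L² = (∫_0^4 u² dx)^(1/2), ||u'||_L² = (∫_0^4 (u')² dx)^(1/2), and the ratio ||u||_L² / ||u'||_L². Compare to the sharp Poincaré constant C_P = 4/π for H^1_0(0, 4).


||u||_L² / ||u'||_L² = 2/π < C_P = 4/π.

u(x) = -5/4·sin(π/2·x), so u'(x) = -5*π*cos(π*x/2)/8.
Writing u(x) = A·sin(kπx/L) with A = -5/4 and k = 2, use ∫_0^L sin²(kπx/L) dx = L/2 and ∫_0^L cos²(kπx/L) dx = L/2.
u² = 25/16·sin²(π/2·x) and (u')² = 25*π^2/64·cos²(π/2·x), and each of sin², cos² integrates to L/2 = 2 over (0, 4).
∫_0^4 u² dx = 25/8, so ||u||_L² = 5*sqrt(2)/4.
∫_0^4 (u')² dx = 25*π^2/32, so ||u'||_L² = 5*sqrt(2)*π/8.
Ratio ||u||_L² / ||u'||_L² = 2/π.
Sharp Poincaré constant on H^1_0(0, 4) is C_P = L/π = 4/π, achieved by sin(π/4·x).
This is the k = 2 harmonic; the ratio L/(kπ) is strictly less than C_P = L/π, consistent with the sharp inequality ||u||_L² ≤ C_P ||u'||_L².


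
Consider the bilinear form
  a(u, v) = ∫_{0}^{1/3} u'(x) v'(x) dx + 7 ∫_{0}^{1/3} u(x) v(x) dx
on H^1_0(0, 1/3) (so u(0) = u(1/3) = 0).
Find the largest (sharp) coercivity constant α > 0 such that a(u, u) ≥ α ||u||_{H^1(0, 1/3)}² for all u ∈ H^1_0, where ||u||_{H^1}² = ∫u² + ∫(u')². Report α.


α = 1

Coercivity of a(·,·) on H^1_0(0, 1/3) means a(u, u) ≥ α ||u||_{H^1}² for every u ∈ H^1_0.
The interval has length L = 1/3, and Poincaré/coercivity depend only on L. Here a(u, u) = ∫(u')² + (7)·∫u².
Here c = 7 ≥ 1, so a(u,u) = ∫(u')² + c∫u² ≥ ∫(u')² + ∫u² = ||u||_{H^1}², i.e. α = 1 works. No larger α is possible: a(u,u) ≥ α||u||_{H^1}² means (1−α)∫(u')² ≥ (α−c)∫u², and for the modes u_n = sin(nπ(x−x₀)/L) (x₀ the left endpoint) one has ∫u_n²/∫(u_n')² = (L/(nπ))² → 0, so a(u_n,u_n)/||u_n||_{H^1}² → 1. Hence the optimal constant is α = 1.
Therefore α = 1.


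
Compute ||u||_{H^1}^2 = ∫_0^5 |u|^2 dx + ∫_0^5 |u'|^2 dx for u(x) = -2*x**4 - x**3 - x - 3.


||u||_{H^1}^2 = 122375000/63

The H^1 norm (squared) on an interval (0, L) is
  ||u||_{H^1}^2 = ∫_0^L u(x)^2 dx + ∫_0^L u'(x)^2 dx.
Compute u'(x) = -8*x**3 - 3*x**2 - 1.
Then u(x)^2 = 4*x**8 + 4*x**7 + x**6 + 4*x**5 + 14*x**4 + 6*x**3 + x**2 + 6*x + 9 and u'(x)^2 = 64*x**6 + 48*x**5 + 9*x**4 + 16*x**3 + 6*x**2 + 1.
Integrate each monomial from 0 to 5 using ∫_0^5 c·x^n dx = c·5^(n+1)/(n+1):
  ∫_0^5 u(x)^2 dx = ∫_0^5 (4*x^8 + 4*x^7 + x^6 + 4*x^5 + 14*x^4 + 6*x^3 + x^2 + 6*x + 9) dx. Term by term:
    ∫_0^5 4*x^8 dx = 7812500/9;  ∫_0^5 4*x^7 dx = 390625/2;  ∫_0^5 x^6 dx = 78125/7;
    ∫_0^5 4*x^5 dx = 31250/3;  ∫_0^5 14*x^4 dx = 8750;  ∫_0^5 6*x^3 dx = 1875/2;
    ∫_0^5 x^2 dx = 125/3;  ∫_0^5 6*x dx = 75;  ∫_0^5 9 dx = 45.
  Sum: 7812500/9 + 390625/2 + 78125/7 + 31250/3 + 8750 + 1875/2 + 125/3 + 75 + 45 = 68972060/63.
  ∫_0^5 u'(x)^2 dx = ∫_0^5 (64*x^6 + 48*x^5 + 9*x^4 + 16*x^3 + 6*x^2 + 1) dx. Term by term:
    ∫_0^5 64*x^6 dx = 5000000/7;  ∫_0^5 48*x^5 dx = 125000;  ∫_0^5 9*x^4 dx = 5625;
    ∫_0^5 16*x^3 dx = 2500;  ∫_0^5 6*x^2 dx = 250;  ∫_0^5 1 dx = 5.
  Sum: 5000000/7 + 125000 + 5625 + 2500 + 250 + 5 = 5933660/7.
Adding: ||u||_{H^1}^2 = 68972060/63 + 5933660/7 = 122375000/63.


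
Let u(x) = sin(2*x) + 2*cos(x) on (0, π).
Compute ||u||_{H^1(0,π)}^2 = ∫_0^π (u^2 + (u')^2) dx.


||u||_{H^1(0,π)}^2 = 32/3 + 13*π/2

u'(x) = -2*sin(x) + 2*cos(2*x).
Expand u² and (u')² and integrate term by term on (0, π), using: for integers n ≥ 1, ∫_0^π sin²(nx) dx = ∫_0^π cos²(nx) dx = π/2; for n ≠ n', ∫_0^π sin(nx)sin(n'x) dx = ∫_0^π cos(nx)cos(n'x) dx = 0; and by product-to-sum, ∫_0^π sin(nx)cos(n'x) dx = ½∫_0^π [sin((n+n')x) + sin((n−n')x)] dx, which is 0 when n+n' is even and 2n/(n²−n'²) when n+n' is odd (it need not vanish on (0, π)).
  u² squared terms: (2)²·∫cos(x)² dx = 4·π/2 = 2*π;  (1)²·∫sin(2x)² dx = 1·π/2 = π/2.
  u² cross terms: 2·(2)·(1)·∫cos(x)·sin(2x) dx = 4·(4/3) = 16/3.
  So ∫_0^π u² dx = 2*π + π/2 + 16/3 = 16/3 + 5*π/2.
  (u')² squared terms: (-2)²·∫sin(x)² dx = 4·π/2 = 2*π;  (2)²·∫cos(2x)² dx = 4·π/2 = 2*π.
  (u')² cross terms: 2·(-2)·(2)·∫sin(x)·cos(2x) dx = -8·(-2/3) = 16/3.
  So ∫_0^π (u')² dx = 2*π + 2*π + 16/3 = 16/3 + 4*π.
||u||_{H^1}^2 = (16/3 + 5*π/2) + (16/3 + 4*π) = 32/3 + 13*π/2.


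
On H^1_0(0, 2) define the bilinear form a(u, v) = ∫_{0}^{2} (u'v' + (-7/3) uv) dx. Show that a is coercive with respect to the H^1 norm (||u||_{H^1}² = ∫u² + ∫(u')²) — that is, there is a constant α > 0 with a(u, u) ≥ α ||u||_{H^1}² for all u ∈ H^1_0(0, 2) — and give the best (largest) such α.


α = (-28/3 + π^2)/(4 + π^2)

Coercivity of a(·,·) on H^1_0(0, 2) means a(u, u) ≥ α ||u||_{H^1}² for every u ∈ H^1_0.
The interval has length L = 2, and Poincaré/coercivity depend only on L. Here a(u, u) = ∫(u')² + (-7/3)·∫u².
Here c = -7/3 < 0 with |c| < (π/L)² = π^2/4, so coercivity still holds. The condition a(u,u) ≥ α||u||_{H^1}² reads (1−α)∫(u')² ≥ (α−c)∫u². Any admissible α is ≤ 1 (rapidly oscillating u have ∫u²/∫(u')² → 0), and α = 1 would force 0 ≥ (1−c)∫u², impossible since c < 1; so 1−α > 0. By the sharp Poincaré inequality on H^1_0 of an interval of length L, ∫(u')² ≥ (π/L)²∫u² with equality for the first sine mode sin(π(x−x₀)/L) (x₀ the left endpoint), so the inequality holds for all u iff (1−α)(π/L)² ≥ α − c, i.e. α ≤ ((π/L)² + c)/((π/L)² + 1) = (1 + c(L/π)²)/(1 + (L/π)²). (Direct route, valid since c ≤ 0: Poincaré gives c∫u² ≥ c(L/π)²∫(u')², so a(u,u) ≥ (1 + c(L/π)²)∫(u')², while ||u||_{H^1}² ≤ (1 + (L/π)²)∫(u')²; dividing yields the same α.) With (π/L)² = π^2/4 and c = -7/3, the largest admissible constant is α = ((π/L)² + c)/((π/L)² + 1).
Simplifying, α = (-28/3 + π^2)/(4 + π^2).


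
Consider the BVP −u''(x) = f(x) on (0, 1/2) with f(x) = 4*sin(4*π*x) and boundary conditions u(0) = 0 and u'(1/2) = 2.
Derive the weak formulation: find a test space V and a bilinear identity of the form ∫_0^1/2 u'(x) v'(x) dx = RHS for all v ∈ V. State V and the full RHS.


V = {v ∈ H^1(0, 1/2) : v(0) = 0} (test functions vanish at x = 0 where u is specified); weak form: ∫_0^1/2 u'v' dx = ∫_0^1/2 (4*sin(4*π*x)) v dx + 2·v(1/2) for all v ∈ V.

Multiply both sides by a test function v and integrate from 0 to 1/2:
  ∫_0^1/2 −u''(x) v(x) dx = ∫_0^1/2 f(x) v(x) dx.
Integrate the LHS by parts once:
  ∫_0^1/2 −u'' v dx = −[u'(x) v(x)]_0^1/2 + ∫_0^1/2 u'(x) v'(x) dx.
Thus ∫_0^1/2 u'(x) v'(x) dx = ∫_0^1/2 f(x) v(x) dx + [u'(x) v(x)]_0^1/2.
Choose V so that boundary terms are either known or forced to vanish.
Mixed BC: u(0) = 0 (Dirichlet) and u'(1/2) = 2 (Neumann). Define V = {v ∈ H^1(0, 1/2) : v(0) = 0}. Then [u' v]_0^1/2 = u'(1/2)·v(1/2) − u'(0)·0 = 2·v(1/2).
Weak formulation: find u (satisfying any essential BC) such that ∫_0^1/2 u'(x) v'(x) dx = ∫_0^1/2 f v dx + 2·v(1/2) for all v ∈ V (Dirichlet at 0 absorbed into V; Neumann datum at x = 1/2 contributes the boundary term).
Substituting f(x) = 4*sin(4*π*x), the right-hand side is ∫_0^1/2 (4*sin(4*π*x)) v dx + 2·v(1/2).


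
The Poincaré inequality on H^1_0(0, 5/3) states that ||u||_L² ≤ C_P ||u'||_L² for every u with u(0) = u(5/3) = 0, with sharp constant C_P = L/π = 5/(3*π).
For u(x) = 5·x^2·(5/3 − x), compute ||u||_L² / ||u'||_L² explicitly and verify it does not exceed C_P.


||u||_L² / ||u'||_L² = 5*sqrt(14)/42 < C_P = 5/(3*π).

u(x) = 5·x^2·(5/3 − x), so u'(x) = 5*x*(10 - 9*x)/3.
u(x) = 5·x^2·(5/3 − x) vanishes at x = 0 and x = 5/3, so u ∈ H^1_0(0, 5/3). Differentiate via the product rule and integrate the resulting polynomials term by term.
  ∫_0^5/3 u² dx = ∫_0^5/3 (25*x^6 - 250*x^5/3 + 625*x^4/9) dx. Term by term:
    ∫_0^5/3 25*x^6 dx = 1953125/15309;  ∫_0^5/3 -250*x^5/3 dx = -1953125/6561;  ∫_0^5/3 625*x^4/9 dx = 390625/2187.
  Sum: 1953125/15309 − 1953125/6561 + 390625/2187 = 390625/45927.
  ∫_0^5/3 (u')² dx = ∫_0^5/3 (225*x^4 - 500*x^3 + 2500*x^2/9) dx. Term by term:
    ∫_0^5/3 225*x^4 dx = 15625/27;  ∫_0^5/3 -500*x^3 dx = -78125/81;  ∫_0^5/3 2500*x^2/9 dx = 312500/729.
  Sum: 15625/27 − 78125/81 + 312500/729 = 31250/729.
∫_0^5/3 u² dx = 390625/45927, so ||u||_L² = 625*sqrt(7)/567.
∫_0^5/3 (u')² dx = 31250/729, so ||u'||_L² = 125*sqrt(2)/27.
Ratio ||u||_L² / ||u'||_L² = 5*sqrt(14)/42.
Sharp Poincaré constant on H^1_0(0, 5/3) is C_P = L/π = 5/(3*π), achieved by sin(3*π/5·x).
A polynomial bump cannot attain the sharp Poincaré constant (only the first sine eigenfunction does), so the ratio is strictly less than C_P, consistent with ||u||_L² ≤ C_P ||u'||_L².


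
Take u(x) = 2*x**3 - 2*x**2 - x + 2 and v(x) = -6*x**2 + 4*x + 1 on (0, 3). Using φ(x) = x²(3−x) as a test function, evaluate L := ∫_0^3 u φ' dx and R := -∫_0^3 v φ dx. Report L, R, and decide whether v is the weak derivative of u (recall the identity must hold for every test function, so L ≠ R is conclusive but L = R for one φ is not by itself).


LHS = -1809/20, RHS = 1809/20. No, v is not the weak derivative of u.

u(x) = 2*x**3 - 2*x**2 - x + 2, classical derivative u'(x) = 6*x**2 - 4*x - 1.
φ(x) = x²(3−x), so φ'(x) = 3*x*(2 - x).
Note φ(0) = φ(3) = 0, so the boundary term u·φ vanishes.
LHS = ∫_0^3 u(x) φ'(x) dx = ∫_0^3 (-6*x^5 + 18*x^4 - 9*x^3 - 12*x^2 + 12*x) dx. Term by term:
  ∫_0^3 -6*x^5 dx = -729;  ∫_0^3 18*x^4 dx = 4374/5;  ∫_0^3 -9*x^3 dx = -729/4;
  ∫_0^3 -12*x^2 dx = -108;  ∫_0^3 12*x dx = 54.
Sum: -729 + 4374/5 − 729/4 − 108 + 54 = -1809/20.
So LHS = -1809/20.
∫_0^3 v(x) φ(x) dx = ∫_0^3 (6*x^5 - 22*x^4 + 11*x^3 + 3*x^2) dx. Term by term:
  ∫_0^3 6*x^5 dx = 729;  ∫_0^3 -22*x^4 dx = -5346/5;  ∫_0^3 11*x^3 dx = 891/4;
  ∫_0^3 3*x^2 dx = 27.
Sum: 729 − 5346/5 + 891/4 + 27 = -1809/20.
So RHS = -∫_0^3 v(x) φ(x) dx = 1809/20.
LHS − RHS = -1809/10 ≠ 0, so the identity fails.
(For a valid weak derivative the identity must hold for EVERY test function, in particular this one. The failure shows v is NOT the weak derivative of u.)
Correct weak derivative would be u'(x) = 6*x**2 - 4*x - 1.


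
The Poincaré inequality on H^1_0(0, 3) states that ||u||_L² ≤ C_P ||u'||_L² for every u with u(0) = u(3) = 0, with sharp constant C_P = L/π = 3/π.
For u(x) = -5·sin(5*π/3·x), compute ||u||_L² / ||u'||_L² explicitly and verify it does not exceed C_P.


||u||_L² / ||u'||_L² = 3/(5*π) < C_P = 3/π.

u(x) = -5·sin(5*π/3·x), so u'(x) = -25*π*cos(5*π*x/3)/3.
Writing u(x) = A·sin(kπx/L) with A = -5 and k = 5, use ∫_0^L sin²(kπx/L) dx = L/2 and ∫_0^L cos²(kπx/L) dx = L/2.
u² = 25·sin²(5*π/3·x) and (u')² = 625*π^2/9·cos²(5*π/3·x), and each of sin², cos² integrates to L/2 = 3/2 over (0, 3).
∫_0^3 u² dx = 75/2, so ||u||_L² = 5*sqrt(6)/2.
∫_0^3 (u')² dx = 625*π^2/6, so ||u'||_L² = 25*sqrt(6)*π/6.
Ratio ||u||_L² / ||u'||_L² = 3/(5*π).
Sharp Poincaré constant on H^1_0(0, 3) is C_P = L/π = 3/π, achieved by sin(π/3·x).
This is the k = 5 harmonic; the ratio L/(kπ) is strictly less than C_P = L/π, consistent with the sharp inequality ||u||_L² ≤ C_P ||u'||_L².


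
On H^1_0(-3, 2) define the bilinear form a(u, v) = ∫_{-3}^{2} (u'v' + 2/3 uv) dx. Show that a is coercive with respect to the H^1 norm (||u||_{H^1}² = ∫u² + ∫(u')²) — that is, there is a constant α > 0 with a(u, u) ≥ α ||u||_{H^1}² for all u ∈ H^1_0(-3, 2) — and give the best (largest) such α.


α = (π^2 + 50/3)/(π^2 + 25)

Coercivity of a(·,·) on H^1_0(-3, 2) means a(u, u) ≥ α ||u||_{H^1}² for every u ∈ H^1_0.
The interval has length L = 5, and Poincaré/coercivity depend only on L. Here a(u, u) = ∫(u')² + (2/3)·∫u².
Here 0 < c = 2/3 < 1. The condition a(u,u) ≥ α||u||_{H^1}² reads (1−α)∫(u')² ≥ (α−c)∫u². Any admissible α is ≤ 1 (rapidly oscillating u have ∫u²/∫(u')² → 0), and α = 1 would force 0 ≥ (1−c)∫u², impossible since c < 1; so 1−α > 0. By the sharp Poincaré inequality on H^1_0 of an interval of length L, ∫(u')² ≥ (π/L)²∫u² with equality for the first sine mode sin(π(x−x₀)/L) (x₀ the left endpoint), so the inequality holds for all u iff (1−α)(π/L)² ≥ α − c, i.e. α ≤ ((π/L)² + c)/((π/L)² + 1) = (1 + c(L/π)²)/(1 + (L/π)²). With (π/L)² = π^2/25 and c = 2/3, the largest admissible constant is α = ((π/L)² + c)/((π/L)² + 1).
Simplifying, α = (π^2 + 50/3)/(π^2 + 25).


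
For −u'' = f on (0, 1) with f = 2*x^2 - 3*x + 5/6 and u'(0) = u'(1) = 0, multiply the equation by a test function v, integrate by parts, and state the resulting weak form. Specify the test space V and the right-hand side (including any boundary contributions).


V = H^1(0, 1) (no boundary constraint on v; u is determined up to an additive constant); weak form: ∫_0^1 u'v' dx = ∫_0^1 (2*x^2 - 3*x + 5/6) v dx for all v ∈ V.

Multiply both sides by a test function v and integrate from 0 to 1:
  ∫_0^1 −u''(x) v(x) dx = ∫_0^1 f(x) v(x) dx.
Integrate the LHS by parts once:
  ∫_0^1 −u'' v dx = −[u'(x) v(x)]_0^1 + ∫_0^1 u'(x) v'(x) dx.
Thus ∫_0^1 u'(x) v'(x) dx = ∫_0^1 f(x) v(x) dx + [u'(x) v(x)]_0^1.
Choose V so that boundary terms are either known or forced to vanish.
u has homogeneous Neumann: u'(0) = u'(1) = 0. So [u' v]_0^1 = 0·v(1) − 0·v(0) = 0 for any v; take V = H^1(0, 1).
Weak formulation: find u (satisfying any essential BC) such that ∫_0^1 u'(x) v'(x) dx = ∫_0^1 f v dx for all v ∈ V (homogeneous Neumann, so boundary terms vanish).
Substituting f(x) = 2*x^2 - 3*x + 5/6, the right-hand side is ∫_0^1 (2*x^2 - 3*x + 5/6) v dx.
Compatibility check (pure Neumann): taking v ≡ 1 ∈ V gives 0 = ∫_0^1 f dx + (0) − (0), i.e. ∫_0^1 f dx must equal u'(0) − u'(1) = 0. Indeed ∫_0^1 (2*x^2 - 3*x + 5/6) dx = 0, so the data are compatible. The solution is then unique only up to an additive constant (fix it e.g. by requiring ∫_0^1 u dx = 0).


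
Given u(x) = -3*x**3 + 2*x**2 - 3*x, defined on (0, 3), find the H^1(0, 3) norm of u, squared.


||u||_{H^1}^2 = 185103/35

The H^1 norm (squared) on an interval (0, L) is
  ||u||_{H^1}^2 = ∫_0^L u(x)^2 dx + ∫_0^L u'(x)^2 dx.
Compute u'(x) = -9*x**2 + 4*x - 3.
Then u(x)^2 = 9*x**6 - 12*x**5 + 22*x**4 - 12*x**3 + 9*x**2 and u'(x)^2 = 81*x**4 - 72*x**3 + 70*x**2 - 24*x + 9.
Integrate each monomial from 0 to 3 using ∫_0^3 c·x^n dx = c·3^(n+1)/(n+1):
  ∫_0^3 u(x)^2 dx = ∫_0^3 (9*x^6 - 12*x^5 + 22*x^4 - 12*x^3 + 9*x^2) dx. Term by term:
    ∫_0^3 9*x^6 dx = 19683/7;  ∫_0^3 -12*x^5 dx = -1458;  ∫_0^3 22*x^4 dx = 5346/5;
    ∫_0^3 -12*x^3 dx = -243;  ∫_0^3 9*x^2 dx = 81.
  Sum: 19683/7 − 1458 + 5346/5 − 243 + 81 = 79137/35.
  ∫_0^3 u'(x)^2 dx = ∫_0^3 (81*x^4 - 72*x^3 + 70*x^2 - 24*x + 9) dx. Term by term:
    ∫_0^3 81*x^4 dx = 19683/5;  ∫_0^3 -72*x^3 dx = -1458;  ∫_0^3 70*x^2 dx = 630;
    ∫_0^3 -24*x dx = -108;  ∫_0^3 9 dx = 27.
  Sum: 19683/5 − 1458 + 630 − 108 + 27 = 15138/5.
Adding: ||u||_{H^1}^2 = 79137/35 + 15138/5 = 185103/35.


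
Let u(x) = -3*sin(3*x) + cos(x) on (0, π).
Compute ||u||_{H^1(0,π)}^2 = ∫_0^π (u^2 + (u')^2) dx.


||u||_{H^1(0,π)}^2 = 46*π

u'(x) = -sin(x) - 9*cos(3*x).
Expand u² and (u')² and integrate term by term on (0, π), using: for integers n ≥ 1, ∫_0^π sin²(nx) dx = ∫_0^π cos²(nx) dx = π/2; for n ≠ n', ∫_0^π sin(nx)sin(n'x) dx = ∫_0^π cos(nx)cos(n'x) dx = 0; and by product-to-sum, ∫_0^π sin(nx)cos(n'x) dx = ½∫_0^π [sin((n+n')x) + sin((n−n')x)] dx, which is 0 when n+n' is even and 2n/(n²−n'²) when n+n' is odd (it need not vanish on (0, π)).
  u² squared terms: (-3)²·∫sin(3x)² dx = 9·π/2 = 9*π/2;  (1)²·∫cos(x)² dx = 1·π/2 = π/2.
  u² cross terms: 2·(-3)·(1)·∫sin(3x)·cos(x) dx = -6·(0) = 0.
  So ∫_0^π u² dx = 9*π/2 + π/2 + 0 = 5*π.
  (u')² squared terms: (-1)²·∫sin(x)² dx = 1·π/2 = π/2;  (-9)²·∫cos(3x)² dx = 81·π/2 = 81*π/2.
  (u')² cross terms: 2·(-1)·(-9)·∫sin(x)·cos(3x) dx = 18·(0) = 0.
  So ∫_0^π (u')² dx = π/2 + 81*π/2 + 0 = 41*π.
||u||_{H^1}^2 = (5*π) + (41*π) = 46*π.


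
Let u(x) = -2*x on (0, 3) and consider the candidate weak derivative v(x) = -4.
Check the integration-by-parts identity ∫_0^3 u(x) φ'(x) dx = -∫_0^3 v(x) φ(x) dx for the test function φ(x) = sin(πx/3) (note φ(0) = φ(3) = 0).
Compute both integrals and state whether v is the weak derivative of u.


LHS = 12/π, RHS = 24/π. No, v is not the weak derivative of u.

u(x) = -2*x, classical derivative u'(x) = -2.
φ(x) = sin(πx/3), so φ'(x) = π*cos(π*x/3)/3.
Note φ(0) = φ(3) = 0, so the boundary term u·φ vanishes.
LHS = ∫_0^3 u(x) φ'(x) dx = ∫_0^3 (-2*π*x*cos(π*x/3)/3) dx. Term by term:
  ∫_0^3 -2*π*x*cos(π*x/3)/3 dx = 12/π.
So LHS = 12/π.
∫_0^3 v(x) φ(x) dx = ∫_0^3 (-4*sin(π*x/3)) dx. Term by term:
  ∫_0^3 -4*sin(π*x/3) dx = -24/π.
So RHS = -∫_0^3 v(x) φ(x) dx = 24/π.
LHS − RHS = -12/π ≠ 0, so the identity fails.
(For a valid weak derivative the identity must hold for EVERY test function, in particular this one. The failure shows v is NOT the weak derivative of u.)
Correct weak derivative would be u'(x) = -2.


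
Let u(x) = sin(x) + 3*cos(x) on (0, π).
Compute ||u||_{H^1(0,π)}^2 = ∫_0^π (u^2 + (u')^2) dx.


||u||_{H^1(0,π)}^2 = 10*π

u'(x) = -3*sin(x) + cos(x).
Expand u² and (u')² and integrate term by term on (0, π), using: for integers n ≥ 1, ∫_0^π sin²(nx) dx = ∫_0^π cos²(nx) dx = π/2; for n ≠ n', ∫_0^π sin(nx)sin(n'x) dx = ∫_0^π cos(nx)cos(n'x) dx = 0; and by product-to-sum, ∫_0^π sin(nx)cos(n'x) dx = ½∫_0^π [sin((n+n')x) + sin((n−n')x)] dx, which is 0 when n+n' is even and 2n/(n²−n'²) when n+n' is odd (it need not vanish on (0, π)).
  u² squared terms: (3)²·∫cos(x)² dx = 9·π/2 = 9*π/2;  (1)²·∫sin(x)² dx = 1·π/2 = π/2.
  u² cross terms: 2·(3)·(1)·∫cos(x)·sin(x) dx = 6·(0) = 0.
  So ∫_0^π u² dx = 9*π/2 + π/2 + 0 = 5*π.
  (u')² squared terms: (-3)²·∫sin(x)² dx = 9·π/2 = 9*π/2;  (1)²·∫cos(x)² dx = 1·π/2 = π/2.
  (u')² cross terms: 2·(-3)·(1)·∫sin(x)·cos(x) dx = -6·(0) = 0.
  So ∫_0^π (u')² dx = 9*π/2 + π/2 + 0 = 5*π.
||u||_{H^1}^2 = (5*π) + (5*π) = 10*π.


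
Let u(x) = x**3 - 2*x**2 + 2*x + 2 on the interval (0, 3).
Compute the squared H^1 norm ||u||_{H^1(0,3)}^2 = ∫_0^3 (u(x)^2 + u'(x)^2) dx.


||u||_{H^1}^2 = 10137/35

The H^1 norm (squared) on an interval (0, L) is
  ||u||_{H^1}^2 = ∫_0^L u(x)^2 dx + ∫_0^L u'(x)^2 dx.
Compute u'(x) = 3*x**2 - 4*x + 2.
Then u(x)^2 = x**6 - 4*x**5 + 8*x**4 - 4*x**3 - 4*x**2 + 8*x + 4 and u'(x)^2 = 9*x**4 - 24*x**3 + 28*x**2 - 16*x + 4.
Integrate each monomial from 0 to 3 using ∫_0^3 c·x^n dx = c·3^(n+1)/(n+1):
  ∫_0^3 u(x)^2 dx = ∫_0^3 (x^6 - 4*x^5 + 8*x^4 - 4*x^3 - 4*x^2 + 8*x + 4) dx. Term by term:
    ∫_0^3 x^6 dx = 2187/7;  ∫_0^3 -4*x^5 dx = -486;  ∫_0^3 8*x^4 dx = 1944/5;
    ∫_0^3 -4*x^3 dx = -81;  ∫_0^3 -4*x^2 dx = -36;  ∫_0^3 8*x dx = 36;
    ∫_0^3 4 dx = 12.
  Sum: 2187/7 − 486 + 1944/5 − 81 − 36 + 36 + 12 = 5118/35.
  ∫_0^3 u'(x)^2 dx = ∫_0^3 (9*x^4 - 24*x^3 + 28*x^2 - 16*x + 4) dx. Term by term:
    ∫_0^3 9*x^4 dx = 2187/5;  ∫_0^3 -24*x^3 dx = -486;  ∫_0^3 28*x^2 dx = 252;
    ∫_0^3 -16*x dx = -72;  ∫_0^3 4 dx = 12.
  Sum: 2187/5 − 486 + 252 − 72 + 12 = 717/5.
Adding: ||u||_{H^1}^2 = 5118/35 + 717/5 = 10137/35.


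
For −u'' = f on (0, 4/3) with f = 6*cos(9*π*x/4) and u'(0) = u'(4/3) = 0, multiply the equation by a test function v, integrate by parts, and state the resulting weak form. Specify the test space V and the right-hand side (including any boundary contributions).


V = H^1(0, 4/3) (no boundary constraint on v; u is determined up to an additive constant); weak form: ∫_0^4/3 u'v' dx = ∫_0^4/3 (6*cos(9*π*x/4)) v dx for all v ∈ V.

Multiply both sides by a test function v and integrate from 0 to 4/3:
  ∫_0^4/3 −u''(x) v(x) dx = ∫_0^4/3 f(x) v(x) dx.
Integrate the LHS by parts once:
  ∫_0^4/3 −u'' v dx = −[u'(x) v(x)]_0^4/3 + ∫_0^4/3 u'(x) v'(x) dx.
Thus ∫_0^4/3 u'(x) v'(x) dx = ∫_0^4/3 f(x) v(x) dx + [u'(x) v(x)]_0^4/3.
Choose V so that boundary terms are either known or forced to vanish.
u has homogeneous Neumann: u'(0) = u'(4/3) = 0. So [u' v]_0^4/3 = 0·v(4/3) − 0·v(0) = 0 for any v; take V = H^1(0, 4/3).
Weak formulation: find u (satisfying any essential BC) such that ∫_0^4/3 u'(x) v'(x) dx = ∫_0^4/3 f v dx for all v ∈ V (homogeneous Neumann, so boundary terms vanish).
Substituting f(x) = 6*cos(9*π*x/4), the right-hand side is ∫_0^4/3 (6*cos(9*π*x/4)) v dx.
Compatibility check (pure Neumann): taking v ≡ 1 ∈ V gives 0 = ∫_0^4/3 f dx + (0) − (0), i.e. ∫_0^4/3 f dx must equal u'(0) − u'(4/3) = 0. Indeed ∫_0^4/3 (6*cos(9*π*x/4)) dx = 0, so the data are compatible. The solution is then unique only up to an additive constant (fix it e.g. by requiring ∫_0^4/3 u dx = 0).


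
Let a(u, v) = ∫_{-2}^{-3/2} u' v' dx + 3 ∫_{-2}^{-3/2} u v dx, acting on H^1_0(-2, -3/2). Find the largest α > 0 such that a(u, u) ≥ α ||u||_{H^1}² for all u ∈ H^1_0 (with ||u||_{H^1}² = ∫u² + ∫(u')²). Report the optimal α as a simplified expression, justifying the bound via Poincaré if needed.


α = 1

Coercivity of a(·,·) on H^1_0(-2, -3/2) means a(u, u) ≥ α ||u||_{H^1}² for every u ∈ H^1_0.
The interval has length L = 1/2, and Poincaré/coercivity depend only on L. Here a(u, u) = ∫(u')² + (3)·∫u².
Here c = 3 ≥ 1, so a(u,u) = ∫(u')² + c∫u² ≥ ∫(u')² + ∫u² = ||u||_{H^1}², i.e. α = 1 works. No larger α is possible: a(u,u) ≥ α||u||_{H^1}² means (1−α)∫(u')² ≥ (α−c)∫u², and for the modes u_n = sin(nπ(x−x₀)/L) (x₀ the left endpoint) one has ∫u_n²/∫(u_n')² = (L/(nπ))² → 0, so a(u_n,u_n)/||u_n||_{H^1}² → 1. Hence the optimal constant is α = 1.
Therefore α = 1.


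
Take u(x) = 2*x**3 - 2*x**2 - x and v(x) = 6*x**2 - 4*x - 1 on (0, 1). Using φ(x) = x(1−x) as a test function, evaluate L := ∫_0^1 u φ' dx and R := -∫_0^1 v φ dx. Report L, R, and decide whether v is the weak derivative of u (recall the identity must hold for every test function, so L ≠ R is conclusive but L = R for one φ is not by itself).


LHS = 1/5, RHS = 1/5. Yes, v = u' weakly.

u(x) = 2*x**3 - 2*x**2 - x, classical derivative u'(x) = 6*x**2 - 4*x - 1.
φ(x) = x(1−x), so φ'(x) = 1 - 2*x.
Note φ(0) = φ(1) = 0, so the boundary term u·φ vanishes.
LHS = ∫_0^1 u(x) φ'(x) dx = ∫_0^1 (-4*x^4 + 6*x^3 - x) dx. Term by term:
  ∫_0^1 -4*x^4 dx = -4/5;  ∫_0^1 6*x^3 dx = 3/2;  ∫_0^1 -x dx = -1/2.
Sum: -4/5 + 3/2 − 1/2 = 1/5.
So LHS = 1/5.
∫_0^1 v(x) φ(x) dx = ∫_0^1 (-6*x^4 + 10*x^3 - 3*x^2 - x) dx. Term by term:
  ∫_0^1 -6*x^4 dx = -6/5;  ∫_0^1 10*x^3 dx = 5/2;  ∫_0^1 -3*x^2 dx = -1;
  ∫_0^1 -x dx = -1/2.
Sum: -6/5 + 5/2 − 1 − 1/2 = -1/5.
So RHS = -∫_0^1 v(x) φ(x) dx = 1/5.
LHS = RHS, so the identity holds for this test φ.
Moreover u is smooth here and v(x) = u'(x) = 6*x**2 - 4*x - 1 pointwise, so the identity holds for every test function. Hence v is the weak derivative of u.


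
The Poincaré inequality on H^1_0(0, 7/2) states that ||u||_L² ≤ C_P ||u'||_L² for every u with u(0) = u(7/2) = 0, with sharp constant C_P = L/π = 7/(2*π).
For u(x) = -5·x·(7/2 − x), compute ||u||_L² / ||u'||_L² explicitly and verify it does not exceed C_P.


||u||_L² / ||u'||_L² = 7*sqrt(10)/20 < C_P = 7/(2*π).

u(x) = -5·x·(7/2 − x), so u'(x) = 10*x - 35/2.
u(x) = -5·x·(7/2 − x) vanishes at x = 0 and x = 7/2, so u ∈ H^1_0(0, 7/2). Differentiate via the product rule and integrate the resulting polynomials term by term.
  ∫_0^7/2 u² dx = ∫_0^7/2 (25*x^4 - 175*x^3 + 1225*x^2/4) dx. Term by term:
    ∫_0^7/2 25*x^4 dx = 84035/32;  ∫_0^7/2 -175*x^3 dx = -420175/64;  ∫_0^7/2 1225*x^2/4 dx = 420175/96.
  Sum: 84035/32 − 420175/64 + 420175/96 = 84035/192.
  ∫_0^7/2 (u')² dx = ∫_0^7/2 (100*x^2 - 350*x + 1225/4) dx. Term by term:
    ∫_0^7/2 100*x^2 dx = 8575/6;  ∫_0^7/2 -350*x dx = -8575/4;  ∫_0^7/2 1225/4 dx = 8575/8.
  Sum: 8575/6 − 8575/4 + 8575/8 = 8575/24.
∫_0^7/2 u² dx = 84035/192, so ||u||_L² = 49*sqrt(105)/24.
∫_0^7/2 (u')² dx = 8575/24, so ||u'||_L² = 35*sqrt(42)/12.
Ratio ||u||_L² / ||u'||_L² = 7*sqrt(10)/20.
Sharp Poincaré constant on H^1_0(0, 7/2) is C_P = L/π = 7/(2*π), achieved by sin(2*π/7·x).
A polynomial bump cannot attain the sharp Poincaré constant (only the first sine eigenfunction does), so the ratio is strictly less than C_P, consistent with ||u||_L² ≤ C_P ||u'||_L².


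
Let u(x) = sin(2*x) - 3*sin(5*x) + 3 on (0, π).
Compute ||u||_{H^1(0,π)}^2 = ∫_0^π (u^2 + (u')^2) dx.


||u||_{H^1(0,π)}^2 = -36/5 + 257*π/2

u'(x) = 2*cos(2*x) - 15*cos(5*x).
Expand u² and (u')² and integrate term by term on (0, π), using: for integers n ≥ 1, ∫_0^π sin²(nx) dx = ∫_0^π cos²(nx) dx = π/2; for n ≠ n', ∫_0^π sin(nx)sin(n'x) dx = ∫_0^π cos(nx)cos(n'x) dx = 0; and by product-to-sum, ∫_0^π sin(nx)cos(n'x) dx = ½∫_0^π [sin((n+n')x) + sin((n−n')x)] dx, which is 0 when n+n' is even and 2n/(n²−n'²) when n+n' is odd (it need not vanish on (0, π)). For the constant mode: ∫_0^π 1 dx = π, ∫_0^π cos(nx) dx = 0, ∫_0^π sin(nx) dx = (1−(−1)^n)/n.
  u² squared terms: (3)²·∫1 dx = 9·π = 9*π;  (-3)²·∫sin(5x)² dx = 9·π/2 = 9*π/2;  (1)²·∫sin(2x)² dx = 1·π/2 = π/2.
  u² cross terms: 2·(3)·(-3)·∫1·sin(5x) dx = -18·(2/5) = -36/5;  2·(3)·(1)·∫1·sin(2x) dx = 6·(0) = 0;  2·(-3)·(1)·∫sin(5x)·sin(2x) dx = -6·(0) = 0.
  So ∫_0^π u² dx = 9*π + 9*π/2 + π/2 − 36/5 + 0 + 0 = -36/5 + 14*π.
  (u')² squared terms: (-15)²·∫cos(5x)² dx = 225·π/2 = 225*π/2;  (2)²·∫cos(2x)² dx = 4·π/2 = 2*π.
  (u')² cross terms: 2·(-15)·(2)·∫cos(5x)·cos(2x) dx = -60·(0) = 0.
  So ∫_0^π (u')² dx = 225*π/2 + 2*π + 0 = 229*π/2.
||u||_{H^1}^2 = (-36/5 + 14*π) + (229*π/2) = -36/5 + 257*π/2.


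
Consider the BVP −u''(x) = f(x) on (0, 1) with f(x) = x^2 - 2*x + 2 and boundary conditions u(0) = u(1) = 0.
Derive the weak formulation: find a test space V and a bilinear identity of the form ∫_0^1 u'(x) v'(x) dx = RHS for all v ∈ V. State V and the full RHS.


V = H^1_0(0, 1) (so v(0) = v(1) = 0); weak form: ∫_0^1 u'v' dx = ∫_0^1 (x^2 - 2*x + 2) v dx for all v ∈ V.

Multiply both sides by a test function v and integrate from 0 to 1:
  ∫_0^1 −u''(x) v(x) dx = ∫_0^1 f(x) v(x) dx.
Integrate the LHS by parts once:
  ∫_0^1 −u'' v dx = −[u'(x) v(x)]_0^1 + ∫_0^1 u'(x) v'(x) dx.
Thus ∫_0^1 u'(x) v'(x) dx = ∫_0^1 f(x) v(x) dx + [u'(x) v(x)]_0^1.
Choose V so that boundary terms are either known or forced to vanish.
u is Dirichlet: u(0) = u(1) = 0. Let V = H^1_0(0, 1); then v(0) = v(1) = 0, and [u' v]_0^1 = 0.
Weak formulation: find u (satisfying any essential BC) such that ∫_0^1 u'(x) v'(x) dx = ∫_0^1 f v dx for all v ∈ V.
Substituting f(x) = x^2 - 2*x + 2, the right-hand side is ∫_0^1 (x^2 - 2*x + 2) v dx.


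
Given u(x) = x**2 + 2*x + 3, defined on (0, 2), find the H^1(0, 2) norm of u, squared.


||u||_{H^1}^2 = 1886/15

The H^1 norm (squared) on an interval (0, L) is
  ||u||_{H^1}^2 = ∫_0^L u(x)^2 dx + ∫_0^L u'(x)^2 dx.
Compute u'(x) = 2*x + 2.
Then u(x)^2 = x**4 + 4*x**3 + 10*x**2 + 12*x + 9 and u'(x)^2 = 4*x**2 + 8*x + 4.
Integrate each monomial from 0 to 2 using ∫_0^2 c·x^n dx = c·2^(n+1)/(n+1):
  ∫_0^2 u(x)^2 dx = ∫_0^2 (x^4 + 4*x^3 + 10*x^2 + 12*x + 9) dx. Term by term:
    ∫_0^2 x^4 dx = 32/5;  ∫_0^2 4*x^3 dx = 16;  ∫_0^2 10*x^2 dx = 80/3;
    ∫_0^2 12*x dx = 24;  ∫_0^2 9 dx = 18.
  Sum: 32/5 + 16 + 80/3 + 24 + 18 = 1366/15.
  ∫_0^2 u'(x)^2 dx = ∫_0^2 (4*x^2 + 8*x + 4) dx. Term by term:
    ∫_0^2 4*x^2 dx = 32/3;  ∫_0^2 8*x dx = 16;  ∫_0^2 4 dx = 8.
  Sum: 32/3 + 16 + 8 = 104/3.
Adding: ||u||_{H^1}^2 = 1366/15 + 104/3 = 1886/15.


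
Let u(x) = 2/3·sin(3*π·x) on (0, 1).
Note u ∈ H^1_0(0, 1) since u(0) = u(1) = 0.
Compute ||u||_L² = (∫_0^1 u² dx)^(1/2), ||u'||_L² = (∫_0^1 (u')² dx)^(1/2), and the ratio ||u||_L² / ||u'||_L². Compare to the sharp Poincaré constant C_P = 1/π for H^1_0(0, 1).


||u||_L² / ||u'||_L² = 1/(3*π) < C_P = 1/π.

u(x) = 2/3·sin(3*π·x), so u'(x) = 2*π*cos(3*π*x).
Writing u(x) = A·sin(kπx/L) with A = 2/3 and k = 3, use ∫_0^L sin²(kπx/L) dx = L/2 and ∫_0^L cos²(kπx/L) dx = L/2.
u² = 4/9·sin²(3*π·x) and (u')² = 4*π^2·cos²(3*π·x), and each of sin², cos² integrates to L/2 = 1/2 over (0, 1).
∫_0^1 u² dx = 2/9, so ||u||_L² = sqrt(2)/3.
∫_0^1 (u')² dx = 2*π^2, so ||u'||_L² = sqrt(2)*π.
Ratio ||u||_L² / ||u'||_L² = 1/(3*π).
Sharp Poincaré constant on H^1_0(0, 1) is C_P = L/π = 1/π, achieved by sin(π·x).
This is the k = 3 harmonic; the ratio L/(kπ) is strictly less than C_P = L/π, consistent with the sharp inequality ||u||_L² ≤ C_P ||u'||_L².
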